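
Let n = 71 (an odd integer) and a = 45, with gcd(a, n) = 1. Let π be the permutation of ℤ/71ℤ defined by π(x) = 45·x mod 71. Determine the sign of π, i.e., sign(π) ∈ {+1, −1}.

Trace 45: π^k(45) = [45, 37, 32, 20, 48, 30, 1] for k=0..6.
Cycle lengths of π_45 on ℤ/71ℤ: [7, 7, 7, 7, 7, 7, 7, 7, 7, 7, 1]; 11 cycles in total.
11 cycles on 71: each ℓ→(−1)^(ℓ−1), product (−1)^60 = +1.
Zolotarev: (45|71) = +1, matching the cycle-count sign.

+1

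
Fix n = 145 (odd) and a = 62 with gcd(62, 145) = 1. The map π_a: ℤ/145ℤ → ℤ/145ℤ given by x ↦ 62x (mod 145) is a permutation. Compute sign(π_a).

Orbit of 94 under x↦62x: [94, 28, 141, 42, 139, 63, 136]… (length divides ord_145(62)).
Cycle type of π: 28×4 + 14×2 + 4 + 1; total 8 cycles.
With 8 cycles on 145 points, sign = (−1)^{145−8} = -1.
Via Zolotarev, sign(π_{62}) = (62|145) = -1.

-1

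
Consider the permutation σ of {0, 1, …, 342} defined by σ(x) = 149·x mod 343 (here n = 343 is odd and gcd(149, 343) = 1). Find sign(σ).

Orbit of 205 under x↦149x: [205, 18, 281, 23, 340, 239, 282]… (length divides ord_343(149)).
7 cycles of lengths [147, 147, 21, 21, 3, 3, 1].
With 7 cycles on 343 points, sign = (−1)^{343−7} = +1.

+1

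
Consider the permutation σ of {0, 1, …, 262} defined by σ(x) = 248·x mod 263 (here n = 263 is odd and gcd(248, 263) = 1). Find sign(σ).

+1

Start at x=48: 48 → 69 → 17 → 8 → 143 → 222 → 89 → … (one orbit).
The orbit structure of x ↦ 248x mod 263: 3 orbits of sizes [131, 131, 1].
263 − 3 = 260 transpositions; sign(π) = (−1)^260 = +1.
Zolotarev: (248|263) = +1, matching the cycle-count sign.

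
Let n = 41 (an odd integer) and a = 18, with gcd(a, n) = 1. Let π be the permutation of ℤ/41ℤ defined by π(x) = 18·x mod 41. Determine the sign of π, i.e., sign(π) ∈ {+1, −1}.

+1

Start at x=18: 18 → 37 → 10 → 16 → 1 → 18 (one orbit).
Cycle type of π: 5×8 + 1; total 9 cycles.
41 − 9 = 32 transpositions; sign(π) = (−1)^32 = +1.
Zolotarev: (18|41) = +1, matching the cycle-count sign.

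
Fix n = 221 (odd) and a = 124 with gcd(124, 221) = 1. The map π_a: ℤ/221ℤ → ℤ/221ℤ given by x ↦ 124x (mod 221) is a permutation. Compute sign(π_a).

Orbit of 28 under x↦124x: [28, 157, 20, 49, 109, 35, 141]… (length divides ord_221(124)).
π_124 has 7 disjoint cycles with lengths [48, 48, 48, 48, 16, 12, 1] on {0,…,220}.
7 cycles on 221: each ℓ→(−1)^(ℓ−1), product (−1)^214 = +1.

+1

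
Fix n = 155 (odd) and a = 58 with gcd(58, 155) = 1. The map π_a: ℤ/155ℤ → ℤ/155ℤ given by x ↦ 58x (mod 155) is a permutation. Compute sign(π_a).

Orbit of 126 under x↦58x: [126, 23, 94, 27, 16, 153, 39]… (length divides ord_155(58)).
The orbit structure of x ↦ 58x mod 155: 11 orbits of sizes [20, 20, 20, 20, 20, 20, 10, 10, 10, 4, 1].
Σ(ℓ_i−1) = 155−11 = 144; sign = (−1)^144 = +1.

+1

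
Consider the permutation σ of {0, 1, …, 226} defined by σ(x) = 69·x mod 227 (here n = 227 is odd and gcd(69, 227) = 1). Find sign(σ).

Start at x=85: 85 → 190 → 171 → 222 → 109 → 30 → 27 → … (one orbit).
Decompose π into cycles: lengths [113, 113, 1] (3 cycles, including the fixed point 0).
Σ(ℓ_i−1) = 227−3 = 224; sign = (−1)^224 = +1.
(69|227)_J = +1 (Zolotarev's lemma cross-check).

+1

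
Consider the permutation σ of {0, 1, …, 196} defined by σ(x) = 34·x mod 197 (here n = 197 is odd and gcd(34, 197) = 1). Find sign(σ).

+1

Start at x=193: 193 → 61 → 104 → 187 → 54 → 63 → 172 → … (one orbit).
The orbit structure of x ↦ 34x mod 197: 5 orbits of sizes [49, 49, 49, 49, 1].
sign(π) = (−1)^{n − #cycles} = (−1)^{197−5} = (−1)^192 = +1.
Zolotarev: (34|197) = +1, matching the cycle-count sign.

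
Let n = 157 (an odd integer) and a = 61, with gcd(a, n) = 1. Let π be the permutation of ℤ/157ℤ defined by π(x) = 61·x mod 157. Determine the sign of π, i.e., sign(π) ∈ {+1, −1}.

-1

Trace 17: π^k(17) = [17, 95, 143, 88, 30, 103, 3] for k=0..6.
π_61 has 2 disjoint cycles with lengths [156, 1] on {0,…,156}.
Σ(ℓ_i−1) = 157−2 = 155; sign = (−1)^155 = -1.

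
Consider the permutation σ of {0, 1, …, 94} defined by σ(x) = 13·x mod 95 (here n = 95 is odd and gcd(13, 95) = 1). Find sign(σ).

Trace 72: π^k(72) = [72, 81, 8, 9, 22, 1, 13] for k=0..6.
The orbit structure of x ↦ 13x mod 95: 5 orbits of sizes [36, 36, 18, 4, 1].
5 cycles on 95: each ℓ→(−1)^(ℓ−1), product (−1)^90 = +1.
(13|95)_J = +1 (Zolotarev's lemma cross-check).

+1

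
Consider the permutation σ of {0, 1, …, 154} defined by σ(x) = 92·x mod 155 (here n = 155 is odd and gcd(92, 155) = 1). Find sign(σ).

+1

Trace 92: π^k(92) = [92, 94, 123, 1] for k=0..3.
Cycle lengths of π_92 on ℤ/155ℤ: [4, 4, 4, 4, 4, 4, 4, 4, 4, 4, 4, 4, 4, 4, 4, 4, 4, 4, 4, 4, 4, 4, 4, 4, 4, 4, 4, 4, 4, 4, 4, 2, 2, 2, 2, 2, 2, 2, 2, 2, 2, 2, 2, 2, 2, 2, 1]; 47 cycles in total.
Σ(ℓ_i−1) = 155−47 = 108; sign = (−1)^108 = +1.
Via Zolotarev, sign(π_{92}) = (92|155) = +1.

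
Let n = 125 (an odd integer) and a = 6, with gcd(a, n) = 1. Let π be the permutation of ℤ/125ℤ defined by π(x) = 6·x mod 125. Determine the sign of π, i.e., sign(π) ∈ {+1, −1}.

+1

Start at x=76: 76 → 81 → 111 → 41 → 121 → 101 → 106 → … (one orbit).
Cycle type of π: 25×4 + 5×4 + 1×5; total 13 cycles.
Σ(ℓ_i−1) = 125−13 = 112; sign = (−1)^112 = +1.
(6|125)_J = +1 (Zolotarev's lemma cross-check).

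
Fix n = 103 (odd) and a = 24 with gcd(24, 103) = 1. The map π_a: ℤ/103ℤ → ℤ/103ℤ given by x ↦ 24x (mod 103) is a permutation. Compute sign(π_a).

Start at x=95: 95 → 14 → 27 → 30 → 102 → 79 → 42 → … (one orbit).
π_24 has 4 disjoint cycles with lengths [34, 34, 34, 1] on {0,…,102}.
With 4 cycles on 103 points, sign = (−1)^{103−4} = -1.
(24|103)_J = -1 (Zolotarev's lemma cross-check).

-1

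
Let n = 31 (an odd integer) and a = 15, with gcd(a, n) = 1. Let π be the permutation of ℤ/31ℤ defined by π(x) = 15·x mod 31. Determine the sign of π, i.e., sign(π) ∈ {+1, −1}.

Orbit of 30 under x↦15x: [30, 16, 23, 4, 29, 1, 15]… (length divides ord_31(15)).
π_15 has 4 disjoint cycles with lengths [10, 10, 10, 1] on {0,…,30}.
4 cycles on 31: each ℓ→(−1)^(ℓ−1), product (−1)^27 = -1.

-1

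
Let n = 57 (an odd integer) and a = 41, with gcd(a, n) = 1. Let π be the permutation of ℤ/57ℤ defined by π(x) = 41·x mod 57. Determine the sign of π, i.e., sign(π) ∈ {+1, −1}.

Trace 49: π^k(49) = [49, 14, 4, 50, 55, 32, 1] for k=0..6.
5 cycles of lengths [18, 18, 18, 2, 1].
Σ(ℓ_i−1) = 57−5 = 52; sign = (−1)^52 = +1.
Check: (41/57) = +1 by Zolotarev.

+1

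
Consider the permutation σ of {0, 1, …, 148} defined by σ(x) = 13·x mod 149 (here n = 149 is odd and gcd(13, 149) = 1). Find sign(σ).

Trace 18: π^k(18) = [18, 85, 62, 61, 48, 28, 66] for k=0..6.
Decompose π into cycles: lengths [148, 1] (2 cycles, including the fixed point 0).
Σ(ℓ_i−1) = 149−2 = 147; sign = (−1)^147 = -1.

-1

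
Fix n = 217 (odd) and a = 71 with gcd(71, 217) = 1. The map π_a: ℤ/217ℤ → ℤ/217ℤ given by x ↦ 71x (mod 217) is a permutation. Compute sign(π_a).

Orbit of 190 under x↦71x: [190, 36, 169, 64, 204, 162, 1]… (length divides ord_217(71)).
π_71 has 21 disjoint cycles with lengths [15, 15, 15, 15, 15, 15, 15, 15, 15, 15, 15, 15, 15, 15, 1, 1, 1, 1, 1, 1, 1] on {0,…,216}.
Σ(ℓ_i−1) = 217−21 = 196; sign = (−1)^196 = +1.
Via Zolotarev, sign(π_{71}) = (71|217) = +1.

+1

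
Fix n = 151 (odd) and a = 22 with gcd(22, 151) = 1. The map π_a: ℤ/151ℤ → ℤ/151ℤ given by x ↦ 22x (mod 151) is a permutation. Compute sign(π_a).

Orbit of 72 under x↦22x: [72, 74, 118, 29, 34, 144, 148]… (length divides ord_151(22)).
3 cycles of lengths [75, 75, 1].
151 − 3 = 148 transpositions; sign(π) = (−1)^148 = +1.

+1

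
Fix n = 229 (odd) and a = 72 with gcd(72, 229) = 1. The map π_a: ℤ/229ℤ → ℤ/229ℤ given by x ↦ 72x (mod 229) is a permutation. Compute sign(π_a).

-1

Start at x=187: 187 → 182 → 51 → 8 → 118 → 23 → 53 → … (one orbit).
Cycle lengths of π_72 on ℤ/229ℤ: [228, 1]; 2 cycles in total.
229 − 2 = 227 transpositions; sign(π) = (−1)^227 = -1.
Check: (72/229) = -1 by Zolotarev.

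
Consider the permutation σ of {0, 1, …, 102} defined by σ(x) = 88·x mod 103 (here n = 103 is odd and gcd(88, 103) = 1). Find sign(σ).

Trace 11: π^k(11) = [11, 41, 3, 58, 57, 72, 53] for k=0..6.
π_88 has 2 disjoint cycles with lengths [102, 1] on {0,…,102}.
103 − 2 = 101 transpositions; sign(π) = (−1)^101 = -1.
(88|103)_J = -1 (Zolotarev's lemma cross-check).

-1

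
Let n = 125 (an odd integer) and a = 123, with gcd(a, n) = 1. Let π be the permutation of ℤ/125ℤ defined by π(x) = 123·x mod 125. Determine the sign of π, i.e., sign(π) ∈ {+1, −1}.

-1

Trace 13: π^k(13) = [13, 99, 52, 21, 83, 84, 82] for k=0..6.
4 cycles of lengths [100, 20, 4, 1].
n − c = 125 − 4 = 121; sign = (−1)^121 = -1.
(123|125)_J = -1 (Zolotarev's lemma cross-check).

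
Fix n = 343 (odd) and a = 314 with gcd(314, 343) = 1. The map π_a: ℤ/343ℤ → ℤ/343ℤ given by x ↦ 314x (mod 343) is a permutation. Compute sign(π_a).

Trace 13: π^k(13) = [13, 309, 300, 218, 195, 176, 41] for k=0..6.
Cycle type of π: 98×3 + 14×3 + 2×3 + 1; total 10 cycles.
n − c = 343 − 10 = 333; sign = (−1)^333 = -1.
The Jacobi symbol (314|343) = -1 (Zolotarev) agrees.

-1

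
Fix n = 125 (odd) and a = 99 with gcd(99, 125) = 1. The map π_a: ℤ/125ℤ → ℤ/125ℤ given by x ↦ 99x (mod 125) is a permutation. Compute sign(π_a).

+1

Start at x=101: 101 → 124 → 26 → 74 → 76 → 24 → 1 → … (one orbit).
Cycle lengths of π_99 on ℤ/125ℤ: [10, 10, 10, 10, 10, 10, 10, 10, 10, 10, 2, 2, 2, 2, 2, 2, 2, 2, 2, 2, 2, 2, 1]; 23 cycles in total.
23 cycles on 125: each ℓ→(−1)^(ℓ−1), product (−1)^102 = +1.
Zolotarev: (99|125) = +1, matching the cycle-count sign.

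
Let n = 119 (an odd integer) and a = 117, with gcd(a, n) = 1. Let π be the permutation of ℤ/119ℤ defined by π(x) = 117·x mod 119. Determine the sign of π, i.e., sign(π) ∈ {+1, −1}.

-1

Trace 4: π^k(4) = [4, 111, 16, 87, 64, 110, 18] for k=0..6.
Cycle lengths of π_117 on ℤ/119ℤ: [24, 24, 24, 24, 8, 8, 6, 1]; 8 cycles in total.
n − c = 119 − 8 = 111; sign = (−1)^111 = -1.
Zolotarev: (117|119) = -1, matching the cycle-count sign.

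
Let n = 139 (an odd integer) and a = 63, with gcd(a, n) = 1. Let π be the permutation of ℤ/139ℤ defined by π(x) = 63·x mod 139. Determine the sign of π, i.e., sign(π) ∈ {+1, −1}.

Start at x=106: 106 → 6 → 100 → 45 → 55 → 129 → 65 → … (one orbit).
Decompose π into cycles: lengths [23, 23, 23, 23, 23, 23, 1] (7 cycles, including the fixed point 0).
With 7 cycles on 139 points, sign = (−1)^{139−7} = +1.
(63|139)_J = +1 (Zolotarev's lemma cross-check).

+1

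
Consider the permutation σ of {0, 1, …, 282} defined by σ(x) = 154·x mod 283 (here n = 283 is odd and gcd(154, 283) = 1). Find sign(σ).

Orbit of 213 under x↦154x: [213, 257, 241, 41, 88, 251, 166]… (length divides ord_283(154)).
π_154 has 2 disjoint cycles with lengths [282, 1] on {0,…,282}.
Σ(ℓ_i−1) = 283−2 = 281; sign = (−1)^281 = -1.
(154|283)_J = -1 (Zolotarev's lemma cross-check).

-1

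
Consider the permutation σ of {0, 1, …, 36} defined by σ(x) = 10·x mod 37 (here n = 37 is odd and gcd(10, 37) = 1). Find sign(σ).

Orbit of 10 under x↦10x: [10, 26, 1]… (length divides ord_37(10)).
Cycle type of π: 3×12 + 1; total 13 cycles.
37 − 13 = 24 transpositions; sign(π) = (−1)^24 = +1.

+1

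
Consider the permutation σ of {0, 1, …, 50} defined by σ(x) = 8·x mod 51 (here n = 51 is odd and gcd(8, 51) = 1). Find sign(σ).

-1

Orbit of 32 under x↦8x: [32, 1, 8, 13, 2, 16, 26]… (length divides ord_51(8)).
Cycle type of π: 8×6 + 2 + 1; total 8 cycles.
sign(π) = (−1)^{n − #cycles} = (−1)^{51−8} = (−1)^43 = -1.
(8|51)_J = -1 (Zolotarev's lemma cross-check).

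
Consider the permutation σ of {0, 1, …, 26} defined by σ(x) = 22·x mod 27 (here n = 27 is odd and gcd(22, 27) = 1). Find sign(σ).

Start at x=10: 10 → 4 → 7 → 19 → 13 → 16 → 1 → … (one orbit).
Cycle lengths of π_22 on ℤ/27ℤ: [9, 9, 3, 3, 1, 1, 1]; 7 cycles in total.
7 cycles on 27: each ℓ→(−1)^(ℓ−1), product (−1)^20 = +1.

+1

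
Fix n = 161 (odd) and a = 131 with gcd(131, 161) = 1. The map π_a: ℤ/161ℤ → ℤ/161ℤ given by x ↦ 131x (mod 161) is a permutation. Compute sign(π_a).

-1

Trace 123: π^k(123) = [123, 13, 93, 108, 141, 117, 32] for k=0..6.
Cycle type of π: 66×2 + 11×2 + 6 + 1; total 6 cycles.
161 − 6 = 155 transpositions; sign(π) = (−1)^155 = -1.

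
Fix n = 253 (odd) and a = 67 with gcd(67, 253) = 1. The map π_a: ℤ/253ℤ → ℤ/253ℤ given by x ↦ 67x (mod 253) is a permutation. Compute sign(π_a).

-1

Trace 78: π^k(78) = [78, 166, 243, 89, 144, 34, 1] for k=0..6.
Decompose π into cycles: lengths [22, 22, 22, 22, 22, 22, 22, 22, 22, 22, 22, 1, 1, 1, 1, 1, 1, 1, 1, 1, 1, 1] (22 cycles, including the fixed point 0).
Σ(ℓ_i−1) = 253−22 = 231; sign = (−1)^231 = -1.
Check: (67/253) = -1 by Zolotarev.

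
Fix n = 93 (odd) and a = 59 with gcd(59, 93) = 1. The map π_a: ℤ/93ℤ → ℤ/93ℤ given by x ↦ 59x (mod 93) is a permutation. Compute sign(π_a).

-1

Orbit of 67 under x↦59x: [67, 47, 76, 20, 64, 56, 49]… (length divides ord_93(59)).
6 cycles of lengths [30, 30, 15, 15, 2, 1].
6 cycles on 93: each ℓ→(−1)^(ℓ−1), product (−1)^87 = -1.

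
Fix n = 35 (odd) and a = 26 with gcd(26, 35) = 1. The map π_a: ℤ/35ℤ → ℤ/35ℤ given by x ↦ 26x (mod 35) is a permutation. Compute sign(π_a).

-1

Start at x=16: 16 → 31 → 1 → 26 → 11 → 6 → 16 (one orbit).
10 cycles of lengths [6, 6, 6, 6, 6, 1, 1, 1, 1, 1].
n − c = 35 − 10 = 25; sign = (−1)^25 = -1.
(26|35)_J = -1 (Zolotarev's lemma cross-check).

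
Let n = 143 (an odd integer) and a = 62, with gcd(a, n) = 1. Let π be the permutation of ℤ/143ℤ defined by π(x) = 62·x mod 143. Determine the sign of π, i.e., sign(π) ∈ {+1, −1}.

-1

Start at x=95: 95 → 27 → 101 → 113 → 142 → 81 → 17 → … (one orbit).
π_62 has 8 disjoint cycles with lengths [30, 30, 30, 30, 10, 6, 6, 1] on {0,…,142}.
143 − 8 = 135 transpositions; sign(π) = (−1)^135 = -1.
(62|143)_J = -1 (Zolotarev's lemma cross-check).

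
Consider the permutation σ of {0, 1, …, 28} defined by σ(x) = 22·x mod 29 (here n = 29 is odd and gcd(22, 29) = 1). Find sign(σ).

Orbit of 1 under x↦22x: [1, 22, 20, 5, 23, 13, 25]… (length divides ord_29(22)).
Decompose π into cycles: lengths [14, 14, 1] (3 cycles, including the fixed point 0).
Σ(ℓ_i−1) = 29−3 = 26; sign = (−1)^26 = +1.

+1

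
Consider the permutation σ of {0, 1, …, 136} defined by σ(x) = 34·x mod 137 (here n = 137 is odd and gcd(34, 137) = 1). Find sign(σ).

Start at x=1: 1 → 34 → 60 → 122 → 38 → 59 → 88 → … (one orbit).
π_34 has 9 disjoint cycles with lengths [17, 17, 17, 17, 17, 17, 17, 17, 1] on {0,…,136}.
With 9 cycles on 137 points, sign = (−1)^{137−9} = +1.
The Jacobi symbol (34|137) = +1 (Zolotarev) agrees.

+1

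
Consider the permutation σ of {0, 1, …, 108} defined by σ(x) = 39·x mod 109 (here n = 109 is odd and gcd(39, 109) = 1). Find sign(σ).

Start at x=102: 102 → 54 → 35 → 57 → 43 → 42 → 3 → … (one orbit).
2 cycles of lengths [108, 1].
With 2 cycles on 109 points, sign = (−1)^{109−2} = -1.
The Jacobi symbol (39|109) = -1 (Zolotarev) agrees.

-1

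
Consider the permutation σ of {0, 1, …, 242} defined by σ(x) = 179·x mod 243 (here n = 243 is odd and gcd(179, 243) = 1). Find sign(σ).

-1

Start at x=152: 152 → 235 → 26 → 37 → 62 → 163 → 17 → … (one orbit).
Decompose π into cycles: lengths [54, 54, 54, 18, 18, 18, 6, 6, 6, 2, 2, 2, 2, 1] (14 cycles, including the fixed point 0).
n − c = 243 − 14 = 229; sign = (−1)^229 = -1.
(179|243)_J = -1 (Zolotarev's lemma cross-check).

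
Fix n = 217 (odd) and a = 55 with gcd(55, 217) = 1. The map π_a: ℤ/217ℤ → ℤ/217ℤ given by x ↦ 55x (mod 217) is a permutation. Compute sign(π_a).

Start at x=139: 139 → 50 → 146 → 1 → 55 → 204 → 153 → … (one orbit).
π_55 has 11 disjoint cycles with lengths [30, 30, 30, 30, 30, 30, 30, 2, 2, 2, 1] on {0,…,216}.
Σ(ℓ_i−1) = 217−11 = 206; sign = (−1)^206 = +1.

+1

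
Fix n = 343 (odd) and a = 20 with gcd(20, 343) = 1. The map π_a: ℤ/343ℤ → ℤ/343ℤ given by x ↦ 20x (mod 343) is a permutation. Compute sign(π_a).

-1

Start at x=27: 27 → 197 → 167 → 253 → 258 → 15 → 300 → … (one orbit).
π_20 has 10 disjoint cycles with lengths [98, 98, 98, 14, 14, 14, 2, 2, 2, 1] on {0,…,342}.
With 10 cycles on 343 points, sign = (−1)^{343−10} = -1.
Zolotarev: (20|343) = -1, matching the cycle-count sign.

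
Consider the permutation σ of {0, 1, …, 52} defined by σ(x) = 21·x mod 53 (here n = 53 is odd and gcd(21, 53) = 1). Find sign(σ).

Orbit of 20 under x↦21x: [20, 49, 22, 38, 3, 10, 51]… (length divides ord_53(21)).
2 cycles of lengths [52, 1].
With 2 cycles on 53 points, sign = (−1)^{53−2} = -1.
The Jacobi symbol (21|53) = -1 (Zolotarev) agrees.

-1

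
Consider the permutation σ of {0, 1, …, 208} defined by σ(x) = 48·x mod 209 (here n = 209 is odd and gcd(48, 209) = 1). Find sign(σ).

-1

Trace 36: π^k(36) = [36, 56, 180, 71, 64, 146, 111] for k=0..6.
π_48 has 6 disjoint cycles with lengths [90, 90, 18, 5, 5, 1] on {0,…,208}.
Σ(ℓ_i−1) = 209−6 = 203; sign = (−1)^203 = -1.
(48|209)_J = -1 (Zolotarev's lemma cross-check).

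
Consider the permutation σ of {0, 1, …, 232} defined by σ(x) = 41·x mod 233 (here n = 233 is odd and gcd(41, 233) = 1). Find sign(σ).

-1

Orbit of 213 under x↦41x: [213, 112, 165, 8, 95, 167, 90]… (length divides ord_233(41)).
The orbit structure of x ↦ 41x mod 233: 2 orbits of sizes [232, 1].
233 − 2 = 231 transpositions; sign(π) = (−1)^231 = -1.
(41|233)_J = -1 (Zolotarev's lemma cross-check).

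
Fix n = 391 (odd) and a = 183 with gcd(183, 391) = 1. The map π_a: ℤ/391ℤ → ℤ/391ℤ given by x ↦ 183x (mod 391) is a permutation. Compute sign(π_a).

Trace 344: π^k(344) = [344, 1, 183, 254] for k=0..3.
Cycle lengths of π_183 on ℤ/391ℤ: [4, 4, 4, 4, 4, 4, 4, 4, 4, 4, 4, 4, 4, 4, 4, 4, 4, 4, 4, 4, 4, 4, 4, 4, 4, 4, 4, 4, 4, 4, 4, 4, 4, 4, 4, 4, 4, 4, 4, 4, 4, 4, 4, 4, 4, 4, 4, 4, 4, 4, 4, 4, 4, 4, 4, 4, 4, 4, 4, 4, 4, 4, 4, 4, 4, 4, 4, 4, 4, 4, 4, 4, 4, 4, 4, 4, 4, 4, 4, 4, 4, 4, 4, 4, 4, 4, 4, 4, 4, 4, 4, 4, 2, 2, 2, 2, 2, 2, 2, 2, 2, 2, 2, 1]; 104 cycles in total.
391 − 104 = 287 transpositions; sign(π) = (−1)^287 = -1.

-1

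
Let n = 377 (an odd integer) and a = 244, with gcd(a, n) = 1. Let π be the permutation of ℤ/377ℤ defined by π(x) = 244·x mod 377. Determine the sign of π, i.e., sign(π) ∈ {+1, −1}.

-1

Orbit of 204 under x↦244x: [204, 12, 289, 17, 1, 244, 347]… (length divides ord_377(244)).
Cycle lengths of π_244 on ℤ/377ℤ: [12, 12, 12, 12, 12, 12, 12, 12, 12, 12, 12, 12, 12, 12, 12, 12, 12, 12, 12, 12, 12, 12, 12, 12, 12, 12, 12, 12, 6, 6, 4, 4, 4, 4, 4, 4, 4, 1]; 38 cycles in total.
n − c = 377 − 38 = 339; sign = (−1)^339 = -1.
Zolotarev: (244|377) = -1, matching the cycle-count sign.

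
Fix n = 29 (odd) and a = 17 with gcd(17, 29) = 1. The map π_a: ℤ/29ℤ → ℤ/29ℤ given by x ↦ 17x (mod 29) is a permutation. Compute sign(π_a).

Orbit of 28 under x↦17x: [28, 12, 1, 17]… (length divides ord_29(17)).
Cycle lengths of π_17 on ℤ/29ℤ: [4, 4, 4, 4, 4, 4, 4, 1]; 8 cycles in total.
With 8 cycles on 29 points, sign = (−1)^{29−8} = -1.

-1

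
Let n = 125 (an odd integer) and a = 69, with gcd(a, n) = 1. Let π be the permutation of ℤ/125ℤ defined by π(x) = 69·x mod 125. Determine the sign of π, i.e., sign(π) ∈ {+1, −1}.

Orbit of 81 under x↦69x: [81, 89, 16, 104, 51, 19, 61]… (length divides ord_125(69)).
Decompose π into cycles: lengths [50, 50, 10, 10, 2, 2, 1] (7 cycles, including the fixed point 0).
7 cycles on 125: each ℓ→(−1)^(ℓ−1), product (−1)^118 = +1.

+1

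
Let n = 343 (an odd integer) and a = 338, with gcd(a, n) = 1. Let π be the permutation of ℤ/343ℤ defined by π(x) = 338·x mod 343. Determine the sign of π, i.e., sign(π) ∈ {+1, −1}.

+1

Trace 200: π^k(200) = [200, 29, 198, 39, 148, 289, 270] for k=0..6.
Cycle type of π: 147×2 + 21×2 + 3×2 + 1; total 7 cycles.
With 7 cycles on 343 points, sign = (−1)^{343−7} = +1.
Zolotarev: (338|343) = +1, matching the cycle-count sign.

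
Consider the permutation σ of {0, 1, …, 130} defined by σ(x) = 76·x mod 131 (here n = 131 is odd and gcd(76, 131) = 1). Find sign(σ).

Start at x=11: 11 → 50 → 1 → 76 → 12 → 126 → 13 → … (one orbit).
π_76 has 2 disjoint cycles with lengths [130, 1] on {0,…,130}.
Σ(ℓ_i−1) = 131−2 = 129; sign = (−1)^129 = -1.
Zolotarev: (76|131) = -1, matching the cycle-count sign.

-1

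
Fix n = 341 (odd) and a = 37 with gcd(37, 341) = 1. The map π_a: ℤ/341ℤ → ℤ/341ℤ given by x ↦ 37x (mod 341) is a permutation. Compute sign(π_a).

-1

Start at x=212: 212 → 1 → 37 → 5 → 185 → 25 → 243 → … (one orbit).
Decompose π into cycles: lengths [30, 30, 30, 30, 30, 30, 30, 30, 30, 30, 6, 6, 6, 6, 6, 5, 5, 1] (18 cycles, including the fixed point 0).
With 18 cycles on 341 points, sign = (−1)^{341−18} = -1.
The Jacobi symbol (37|341) = -1 (Zolotarev) agrees.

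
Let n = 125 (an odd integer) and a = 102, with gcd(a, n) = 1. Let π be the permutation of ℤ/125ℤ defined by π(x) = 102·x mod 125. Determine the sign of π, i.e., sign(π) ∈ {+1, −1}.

-1

Trace 38: π^k(38) = [38, 1, 102, 29, 83, 91, 32] for k=0..6.
π_102 has 4 disjoint cycles with lengths [100, 20, 4, 1] on {0,…,124}.
sign(π) = (−1)^{n − #cycles} = (−1)^{125−4} = (−1)^121 = -1.
The Jacobi symbol (102|125) = -1 (Zolotarev) agrees.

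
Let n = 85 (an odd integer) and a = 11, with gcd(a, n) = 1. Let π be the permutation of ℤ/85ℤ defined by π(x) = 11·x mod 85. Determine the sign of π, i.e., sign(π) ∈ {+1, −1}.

Start at x=31: 31 → 1 → 11 → 36 → 56 → 21 → 61 → … (one orbit).
Cycle type of π: 16×5 + 1×5; total 10 cycles.
10 cycles on 85: each ℓ→(−1)^(ℓ−1), product (−1)^75 = -1.

-1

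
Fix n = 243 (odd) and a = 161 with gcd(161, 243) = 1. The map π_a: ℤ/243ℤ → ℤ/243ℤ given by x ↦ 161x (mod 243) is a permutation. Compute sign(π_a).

Trace 242: π^k(242) = [242, 82, 80, 1, 161, 163] for k=0..5.
Decompose π into cycles: lengths [6, 6, 6, 6, 6, 6, 6, 6, 6, 6, 6, 6, 6, 6, 6, 6, 6, 6, 6, 6, 6, 6, 6, 6, 6, 6, 6, 2, 2, 2, 2, 2, 2, 2, 2, 2, 2, 2, 2, 2, 2, 2, 2, 2, 2, 2, 2, 2, 2, 2, 2, 2, 2, 2, 2, 2, 2, 2, 2, 2, 2, 2, 2, 2, 2, 2, 2, 1] (68 cycles, including the fixed point 0).
68 cycles on 243: each ℓ→(−1)^(ℓ−1), product (−1)^175 = -1.

-1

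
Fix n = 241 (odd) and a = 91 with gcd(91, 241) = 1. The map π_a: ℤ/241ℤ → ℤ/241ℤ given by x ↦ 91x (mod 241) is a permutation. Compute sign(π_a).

+1

Trace 87: π^k(87) = [87, 205, 98, 1, 91] for k=0..4.
Cycle lengths of π_91 on ℤ/241ℤ: [5, 5, 5, 5, 5, 5, 5, 5, 5, 5, 5, 5, 5, 5, 5, 5, 5, 5, 5, 5, 5, 5, 5, 5, 5, 5, 5, 5, 5, 5, 5, 5, 5, 5, 5, 5, 5, 5, 5, 5, 5, 5, 5, 5, 5, 5, 5, 5, 1]; 49 cycles in total.
49 cycles on 241: each ℓ→(−1)^(ℓ−1), product (−1)^192 = +1.
(91|241)_J = +1 (Zolotarev's lemma cross-check).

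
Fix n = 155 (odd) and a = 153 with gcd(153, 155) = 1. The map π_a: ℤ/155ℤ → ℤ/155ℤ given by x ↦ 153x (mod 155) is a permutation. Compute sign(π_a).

Orbit of 23 under x↦153x: [23, 109, 92, 126, 58, 39, 77]… (length divides ord_155(153)).
The orbit structure of x ↦ 153x mod 155: 11 orbits of sizes [20, 20, 20, 20, 20, 20, 10, 10, 10, 4, 1].
n − c = 155 − 11 = 144; sign = (−1)^144 = +1.
(153|155)_J = +1 (Zolotarev's lemma cross-check).

+1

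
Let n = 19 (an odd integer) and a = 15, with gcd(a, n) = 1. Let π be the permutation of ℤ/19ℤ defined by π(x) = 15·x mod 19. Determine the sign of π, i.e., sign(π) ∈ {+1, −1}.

Start at x=9: 9 → 2 → 11 → 13 → 5 → 18 → 4 → … (one orbit).
Cycle lengths of π_15 on ℤ/19ℤ: [18, 1]; 2 cycles in total.
19 − 2 = 17 transpositions; sign(π) = (−1)^17 = -1.
The Jacobi symbol (15|19) = -1 (Zolotarev) agrees.

-1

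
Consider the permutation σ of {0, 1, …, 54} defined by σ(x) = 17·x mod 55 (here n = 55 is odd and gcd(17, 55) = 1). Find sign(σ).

+1

Orbit of 49 under x↦17x: [49, 8, 26, 2, 34, 28, 36]… (length divides ord_55(17)).
5 cycles of lengths [20, 20, 10, 4, 1].
55 − 5 = 50 transpositions; sign(π) = (−1)^50 = +1.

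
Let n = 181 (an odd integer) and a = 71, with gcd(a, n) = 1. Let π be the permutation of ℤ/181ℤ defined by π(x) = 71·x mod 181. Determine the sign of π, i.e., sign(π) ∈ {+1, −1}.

-1

Start at x=86: 86 → 133 → 31 → 29 → 68 → 122 → 155 → … (one orbit).
Cycle type of π: 60×3 + 1; total 4 cycles.
4 cycles on 181: each ℓ→(−1)^(ℓ−1), product (−1)^177 = -1.
Via Zolotarev, sign(π_{71}) = (71|181) = -1.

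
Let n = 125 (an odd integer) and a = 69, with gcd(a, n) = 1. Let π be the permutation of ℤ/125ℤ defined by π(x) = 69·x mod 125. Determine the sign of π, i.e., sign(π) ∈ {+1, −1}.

Trace 91: π^k(91) = [91, 29, 1, 69, 11, 9, 121] for k=0..6.
Cycle type of π: 50×2 + 10×2 + 2×2 + 1; total 7 cycles.
7 cycles on 125: each ℓ→(−1)^(ℓ−1), product (−1)^118 = +1.
(69|125)_J = +1 (Zolotarev's lemma cross-check).

+1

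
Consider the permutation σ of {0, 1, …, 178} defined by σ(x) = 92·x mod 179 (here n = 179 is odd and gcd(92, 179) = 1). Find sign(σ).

-1

Trace 34: π^k(34) = [34, 85, 123, 39, 8, 20, 50] for k=0..6.
Cycle lengths of π_92 on ℤ/179ℤ: [178, 1]; 2 cycles in total.
179 − 2 = 177 transpositions; sign(π) = (−1)^177 = -1.
Check: (92/179) = -1 by Zolotarev.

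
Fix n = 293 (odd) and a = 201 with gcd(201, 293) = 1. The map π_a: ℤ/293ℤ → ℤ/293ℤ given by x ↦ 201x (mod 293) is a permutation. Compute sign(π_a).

-1

Trace 83: π^k(83) = [83, 275, 191, 8, 143, 29, 262] for k=0..6.
Decompose π into cycles: lengths [292, 1] (2 cycles, including the fixed point 0).
With 2 cycles on 293 points, sign = (−1)^{293−2} = -1.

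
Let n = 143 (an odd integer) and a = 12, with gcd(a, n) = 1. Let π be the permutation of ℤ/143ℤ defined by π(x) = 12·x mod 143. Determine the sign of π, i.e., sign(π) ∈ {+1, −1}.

+1

Start at x=12: 12 → 1 → 12 (one orbit).
Cycle type of π: 2×66 + 1×11; total 77 cycles.
sign(π) = (−1)^{n − #cycles} = (−1)^{143−77} = (−1)^66 = +1.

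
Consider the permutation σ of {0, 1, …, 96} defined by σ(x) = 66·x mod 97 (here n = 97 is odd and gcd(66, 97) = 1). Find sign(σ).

+1

Trace 53: π^k(53) = [53, 6, 8, 43, 25, 1, 66] for k=0..6.
Cycle type of π: 48×2 + 1; total 3 cycles.
With 3 cycles on 97 points, sign = (−1)^{97−3} = +1.
(66|97)_J = +1 (Zolotarev's lemma cross-check).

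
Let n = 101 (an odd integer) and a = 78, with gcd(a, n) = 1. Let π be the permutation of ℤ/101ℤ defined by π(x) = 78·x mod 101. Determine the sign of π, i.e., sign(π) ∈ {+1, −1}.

Start at x=87: 87 → 19 → 68 → 52 → 16 → 36 → 81 → … (one orbit).
π_78 has 5 disjoint cycles with lengths [25, 25, 25, 25, 1] on {0,…,100}.
101 − 5 = 96 transpositions; sign(π) = (−1)^96 = +1.
Via Zolotarev, sign(π_{78}) = (78|101) = +1.

+1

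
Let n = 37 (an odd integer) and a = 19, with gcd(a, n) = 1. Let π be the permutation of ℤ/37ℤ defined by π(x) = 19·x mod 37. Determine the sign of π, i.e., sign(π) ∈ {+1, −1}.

Start at x=24: 24 → 12 → 6 → 3 → 20 → 10 → 5 → … (one orbit).
2 cycles of lengths [36, 1].
37 − 2 = 35 transpositions; sign(π) = (−1)^35 = -1.
Check: (19/37) = -1 by Zolotarev.

-1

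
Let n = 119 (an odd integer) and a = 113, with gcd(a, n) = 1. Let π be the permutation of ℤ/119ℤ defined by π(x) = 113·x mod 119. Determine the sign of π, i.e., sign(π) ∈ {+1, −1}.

Trace 36: π^k(36) = [36, 22, 106, 78, 8, 71, 50] for k=0..6.
The orbit structure of x ↦ 113x mod 119: 14 orbits of sizes [16, 16, 16, 16, 16, 16, 16, 1, 1, 1, 1, 1, 1, 1].
119 − 14 = 105 transpositions; sign(π) = (−1)^105 = -1.
The Jacobi symbol (113|119) = -1 (Zolotarev) agrees.

-1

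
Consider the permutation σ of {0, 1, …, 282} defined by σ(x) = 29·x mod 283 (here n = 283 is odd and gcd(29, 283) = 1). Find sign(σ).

Orbit of 158 under x↦29x: [158, 54, 151, 134, 207, 60, 42]… (length divides ord_283(29)).
π_29 has 7 disjoint cycles with lengths [47, 47, 47, 47, 47, 47, 1] on {0,…,282}.
With 7 cycles on 283 points, sign = (−1)^{283−7} = +1.

+1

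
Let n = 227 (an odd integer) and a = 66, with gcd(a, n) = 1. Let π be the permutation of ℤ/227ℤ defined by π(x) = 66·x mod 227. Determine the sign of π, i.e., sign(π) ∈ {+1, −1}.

Orbit of 109 under x↦66x: [109, 157, 147, 168, 192, 187, 84]… (length divides ord_227(66)).
Cycle lengths of π_66 on ℤ/227ℤ: [226, 1]; 2 cycles in total.
With 2 cycles on 227 points, sign = (−1)^{227−2} = -1.
Via Zolotarev, sign(π_{66}) = (66|227) = -1.

-1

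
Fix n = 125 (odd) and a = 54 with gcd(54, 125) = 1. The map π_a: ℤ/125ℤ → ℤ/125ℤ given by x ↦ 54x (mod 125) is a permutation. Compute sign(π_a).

Trace 66: π^k(66) = [66, 64, 81, 124, 71, 84, 36] for k=0..6.
The orbit structure of x ↦ 54x mod 125: 7 orbits of sizes [50, 50, 10, 10, 2, 2, 1].
With 7 cycles on 125 points, sign = (−1)^{125−7} = +1.

+1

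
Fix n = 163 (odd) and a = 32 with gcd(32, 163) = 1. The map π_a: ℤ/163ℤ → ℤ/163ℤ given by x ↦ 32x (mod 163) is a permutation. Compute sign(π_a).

-1

Trace 121: π^k(121) = [121, 123, 24, 116, 126, 120, 91] for k=0..6.
Cycle type of π: 162 + 1; total 2 cycles.
sign(π) = (−1)^{n − #cycles} = (−1)^{163−2} = (−1)^161 = -1.
The Jacobi symbol (32|163) = -1 (Zolotarev) agrees.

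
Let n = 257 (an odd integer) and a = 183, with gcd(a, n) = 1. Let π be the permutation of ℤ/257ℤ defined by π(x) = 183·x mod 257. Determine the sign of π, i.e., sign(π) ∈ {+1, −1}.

Start at x=114: 114 → 45 → 11 → 214 → 98 → 201 → 32 → … (one orbit).
Decompose π into cycles: lengths [256, 1] (2 cycles, including the fixed point 0).
n − c = 257 − 2 = 255; sign = (−1)^255 = -1.

-1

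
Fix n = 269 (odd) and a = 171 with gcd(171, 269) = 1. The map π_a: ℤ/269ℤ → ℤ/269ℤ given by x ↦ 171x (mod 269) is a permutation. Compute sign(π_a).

-1

Start at x=266: 266 → 25 → 240 → 152 → 168 → 214 → 10 → … (one orbit).
Cycle lengths of π_171 on ℤ/269ℤ: [268, 1]; 2 cycles in total.
269 − 2 = 267 transpositions; sign(π) = (−1)^267 = -1.
The Jacobi symbol (171|269) = -1 (Zolotarev) agrees.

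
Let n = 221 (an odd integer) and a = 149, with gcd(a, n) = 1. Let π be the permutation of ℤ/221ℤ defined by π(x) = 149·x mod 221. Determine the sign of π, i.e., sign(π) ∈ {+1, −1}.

-1

Orbit of 220 under x↦149x: [220, 72, 120, 200, 186, 89, 1]… (length divides ord_221(149)).
Cycle lengths of π_149 on ℤ/221ℤ: [12, 12, 12, 12, 12, 12, 12, 12, 12, 12, 12, 12, 12, 12, 12, 12, 12, 4, 4, 4, 4, 1]; 22 cycles in total.
sign(π) = (−1)^{n − #cycles} = (−1)^{221−22} = (−1)^199 = -1.
Via Zolotarev, sign(π_{149}) = (149|221) = -1.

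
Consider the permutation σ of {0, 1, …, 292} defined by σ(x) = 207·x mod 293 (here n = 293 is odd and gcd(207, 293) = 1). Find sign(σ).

Trace 210: π^k(210) = [210, 106, 260, 201, 1, 207, 71] for k=0..6.
Decompose π into cycles: lengths [292, 1] (2 cycles, including the fixed point 0).
With 2 cycles on 293 points, sign = (−1)^{293−2} = -1.

-1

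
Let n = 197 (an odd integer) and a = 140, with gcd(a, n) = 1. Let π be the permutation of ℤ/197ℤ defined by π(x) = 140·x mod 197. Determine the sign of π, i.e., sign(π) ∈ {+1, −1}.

-1

Orbit of 48 under x↦140x: [48, 22, 125, 164, 108, 148, 35]… (length divides ord_197(140)).
Cycle lengths of π_140 on ℤ/197ℤ: [196, 1]; 2 cycles in total.
Σ(ℓ_i−1) = 197−2 = 195; sign = (−1)^195 = -1.
The Jacobi symbol (140|197) = -1 (Zolotarev) agrees.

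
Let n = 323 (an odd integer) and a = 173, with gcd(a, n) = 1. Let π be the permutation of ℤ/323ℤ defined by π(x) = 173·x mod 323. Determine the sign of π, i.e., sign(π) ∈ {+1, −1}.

+1

Trace 83: π^k(83) = [83, 147, 237, 303, 93, 262, 106] for k=0..6.
Cycle type of π: 144×2 + 18 + 16 + 1; total 5 cycles.
323 − 5 = 318 transpositions; sign(π) = (−1)^318 = +1.
The Jacobi symbol (173|323) = +1 (Zolotarev) agrees.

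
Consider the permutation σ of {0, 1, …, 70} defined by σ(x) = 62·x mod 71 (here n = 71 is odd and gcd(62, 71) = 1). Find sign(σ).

Orbit of 46 under x↦62x: [46, 12, 34, 49, 56, 64, 63]… (length divides ord_71(62)).
π_62 has 2 disjoint cycles with lengths [70, 1] on {0,…,70}.
71 − 2 = 69 transpositions; sign(π) = (−1)^69 = -1.
Check: (62/71) = -1 by Zolotarev.

-1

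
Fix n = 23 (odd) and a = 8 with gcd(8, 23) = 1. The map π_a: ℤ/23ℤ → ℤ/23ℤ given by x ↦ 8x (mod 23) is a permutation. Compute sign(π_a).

Orbit of 13 under x↦8x: [13, 12, 4, 9, 3, 1, 8]… (length divides ord_23(8)).
3 cycles of lengths [11, 11, 1].
sign(π) = (−1)^{n − #cycles} = (−1)^{23−3} = (−1)^20 = +1.

+1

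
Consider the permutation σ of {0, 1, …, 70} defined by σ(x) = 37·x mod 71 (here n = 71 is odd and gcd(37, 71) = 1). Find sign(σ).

+1

Start at x=30: 30 → 45 → 32 → 48 → 1 → 37 → 20 → 30 (one orbit).
The orbit structure of x ↦ 37x mod 71: 11 orbits of sizes [7, 7, 7, 7, 7, 7, 7, 7, 7, 7, 1].
With 11 cycles on 71 points, sign = (−1)^{71−11} = +1.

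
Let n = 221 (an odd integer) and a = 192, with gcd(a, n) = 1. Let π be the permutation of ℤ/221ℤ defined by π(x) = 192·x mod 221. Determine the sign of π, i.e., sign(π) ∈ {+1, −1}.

Orbit of 66 under x↦192x: [66, 75, 35, 90, 42, 108, 183]… (length divides ord_221(192)).
Cycle lengths of π_192 on ℤ/221ℤ: [48, 48, 48, 48, 16, 6, 6, 1]; 8 cycles in total.
221 − 8 = 213 transpositions; sign(π) = (−1)^213 = -1.

-1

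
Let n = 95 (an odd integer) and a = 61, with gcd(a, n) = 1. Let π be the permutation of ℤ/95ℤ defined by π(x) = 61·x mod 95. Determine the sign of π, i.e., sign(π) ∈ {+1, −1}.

+1

Orbit of 61 under x↦61x: [61, 16, 26, 66, 36, 11, 6]… (length divides ord_95(61)).
Cycle lengths of π_61 on ℤ/95ℤ: [9, 9, 9, 9, 9, 9, 9, 9, 9, 9, 1, 1, 1, 1, 1]; 15 cycles in total.
sign(π) = (−1)^{n − #cycles} = (−1)^{95−15} = (−1)^80 = +1.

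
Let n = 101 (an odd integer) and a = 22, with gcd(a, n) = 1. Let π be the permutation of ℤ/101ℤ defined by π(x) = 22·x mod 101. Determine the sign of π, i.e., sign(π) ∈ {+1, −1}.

+1

Orbit of 54 under x↦22x: [54, 77, 78, 100, 79, 21, 58]… (length divides ord_101(22)).
Cycle type of π: 50×2 + 1; total 3 cycles.
With 3 cycles on 101 points, sign = (−1)^{101−3} = +1.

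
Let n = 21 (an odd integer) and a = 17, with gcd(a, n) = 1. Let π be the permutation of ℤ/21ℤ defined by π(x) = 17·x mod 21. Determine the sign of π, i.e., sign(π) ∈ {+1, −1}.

+1

Orbit of 1 under x↦17x: [1, 17, 16, 20, 4, 5]… (length divides ord_21(17)).
Cycle lengths of π_17 on ℤ/21ℤ: [6, 6, 6, 2, 1]; 5 cycles in total.
n − c = 21 − 5 = 16; sign = (−1)^16 = +1.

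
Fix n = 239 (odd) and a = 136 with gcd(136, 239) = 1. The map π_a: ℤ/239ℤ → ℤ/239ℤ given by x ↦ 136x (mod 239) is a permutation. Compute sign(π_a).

+1

Trace 62: π^k(62) = [62, 67, 30, 17, 161, 147, 155] for k=0..6.
Cycle lengths of π_136 on ℤ/239ℤ: [119, 119, 1]; 3 cycles in total.
sign(π) = (−1)^{n − #cycles} = (−1)^{239−3} = (−1)^236 = +1.
Check: (136/239) = +1 by Zolotarev.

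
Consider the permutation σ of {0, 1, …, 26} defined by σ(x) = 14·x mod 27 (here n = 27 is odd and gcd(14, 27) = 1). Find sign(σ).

-1

Orbit of 26 under x↦14x: [26, 13, 20, 10, 5, 16, 8]… (length divides ord_27(14)).
π_14 has 4 disjoint cycles with lengths [18, 6, 2, 1] on {0,…,26}.
sign(π) = (−1)^{n − #cycles} = (−1)^{27−4} = (−1)^23 = -1.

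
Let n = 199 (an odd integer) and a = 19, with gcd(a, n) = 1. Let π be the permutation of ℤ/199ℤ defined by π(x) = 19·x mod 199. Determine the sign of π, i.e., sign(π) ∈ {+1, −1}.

-1

Start at x=180: 180 → 37 → 106 → 24 → 58 → 107 → 43 → … (one orbit).
The orbit structure of x ↦ 19x mod 199: 12 orbits of sizes [18, 18, 18, 18, 18, 18, 18, 18, 18, 18, 18, 1].
12 cycles on 199: each ℓ→(−1)^(ℓ−1), product (−1)^187 = -1.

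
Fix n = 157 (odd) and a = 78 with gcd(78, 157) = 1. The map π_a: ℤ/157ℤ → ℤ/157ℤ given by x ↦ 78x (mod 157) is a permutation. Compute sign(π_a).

Orbit of 111 under x↦78x: [111, 23, 67, 45, 56, 129, 14]… (length divides ord_157(78)).
The orbit structure of x ↦ 78x mod 157: 4 orbits of sizes [52, 52, 52, 1].
4 cycles on 157: each ℓ→(−1)^(ℓ−1), product (−1)^153 = -1.
(78|157)_J = -1 (Zolotarev's lemma cross-check).

-1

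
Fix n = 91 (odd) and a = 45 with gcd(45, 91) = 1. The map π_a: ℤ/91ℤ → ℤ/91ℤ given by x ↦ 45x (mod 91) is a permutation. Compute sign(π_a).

Trace 54: π^k(54) = [54, 64, 59, 16, 83, 4, 89] for k=0..6.
The orbit structure of x ↦ 45x mod 91: 9 orbits of sizes [12, 12, 12, 12, 12, 12, 12, 6, 1].
With 9 cycles on 91 points, sign = (−1)^{91−9} = +1.

+1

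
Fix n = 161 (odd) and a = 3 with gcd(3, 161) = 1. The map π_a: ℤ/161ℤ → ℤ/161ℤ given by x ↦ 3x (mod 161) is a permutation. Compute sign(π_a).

-1

Start at x=124: 124 → 50 → 150 → 128 → 62 → 25 → 75 → … (one orbit).
π_3 has 6 disjoint cycles with lengths [66, 66, 11, 11, 6, 1] on {0,…,160}.
n − c = 161 − 6 = 155; sign = (−1)^155 = -1.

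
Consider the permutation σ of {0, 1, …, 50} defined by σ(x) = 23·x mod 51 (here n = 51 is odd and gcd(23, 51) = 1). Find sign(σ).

+1

Orbit of 5 under x↦23x: [5, 13, 44, 43, 20, 1, 23]… (length divides ord_51(23)).
Cycle lengths of π_23 on ℤ/51ℤ: [16, 16, 16, 2, 1]; 5 cycles in total.
sign(π) = (−1)^{n − #cycles} = (−1)^{51−5} = (−1)^46 = +1.
Check: (23/51) = +1 by Zolotarev.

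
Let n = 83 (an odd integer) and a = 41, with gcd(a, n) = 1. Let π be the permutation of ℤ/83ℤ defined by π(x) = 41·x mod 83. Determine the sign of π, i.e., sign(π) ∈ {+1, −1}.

+1

Trace 75: π^k(75) = [75, 4, 81, 1, 41, 21, 31] for k=0..6.
Cycle lengths of π_41 on ℤ/83ℤ: [41, 41, 1]; 3 cycles in total.
Σ(ℓ_i−1) = 83−3 = 80; sign = (−1)^80 = +1.
(41|83)_J = +1 (Zolotarev's lemma cross-check).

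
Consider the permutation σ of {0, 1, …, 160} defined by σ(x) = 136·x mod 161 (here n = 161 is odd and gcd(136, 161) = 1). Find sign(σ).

+1

Orbit of 71 under x↦136x: [71, 157, 100, 76, 32, 5, 36]… (length divides ord_161(136)).
Cycle lengths of π_136 on ℤ/161ℤ: [66, 66, 22, 6, 1]; 5 cycles in total.
With 5 cycles on 161 points, sign = (−1)^{161−5} = +1.
Zolotarev: (136|161) = +1, matching the cycle-count sign.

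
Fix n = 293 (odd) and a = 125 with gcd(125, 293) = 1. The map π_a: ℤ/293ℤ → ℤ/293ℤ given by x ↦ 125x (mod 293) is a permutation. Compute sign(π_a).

-1

Orbit of 19 under x↦125x: [19, 31, 66, 46, 183, 21, 281]… (length divides ord_293(125)).
The orbit structure of x ↦ 125x mod 293: 2 orbits of sizes [292, 1].
sign(π) = (−1)^{n − #cycles} = (−1)^{293−2} = (−1)^291 = -1.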